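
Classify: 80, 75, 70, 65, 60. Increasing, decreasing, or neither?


Differences: -5, -5, -5, -5
All differences < 0 → strictly DECREASING

Monotonically decreasing


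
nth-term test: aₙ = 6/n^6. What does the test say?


lim(n→∞) 6/n^6 = 0
lim aₙ = 0 → nth-term test is INCONCLUSIVE
(Need other tests; this is actually a convergent p-series with p=6 > 1)

Inconclusive (lim aₙ = 0; need another test)


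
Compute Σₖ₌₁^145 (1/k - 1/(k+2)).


Telescoping with gap 2: two head and two tail terms survive.
= (1 + 1/2) - (1/146 + 1/147)
= 3/2 - 1/146 - 1/147 = 15950/10731

Sum = 15950/10731


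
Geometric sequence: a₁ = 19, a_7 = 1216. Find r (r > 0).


r^(n-1) = aₙ/a₁
r^6 = 1216/19 = 64
r = 64^(1/6)
= ±2; taking r > 0 gives r = 2

r = 2


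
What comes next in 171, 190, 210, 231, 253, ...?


Pattern: triangular numbers: n(n+1)/2
Terms: 171, 190, 210, 231, 253
Next term = 276

Next term = 276


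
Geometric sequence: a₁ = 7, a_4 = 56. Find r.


r^(n-1) = aₙ/a₁
r^3 = 56/7 = 8
r = 8^(1/3)
= 2

r = 2


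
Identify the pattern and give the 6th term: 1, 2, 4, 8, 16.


Pattern: geometric (r=2)
Terms: 1, 2, 4, 8, 16
Next term = 32

Next term = 32


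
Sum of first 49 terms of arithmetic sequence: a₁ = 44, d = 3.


aₙ = 44 + (49-1)×3 = 188
Sₙ = n(a₁+aₙ)/2 = 49×(44+188)/2
= 49×232/2 = 5684

S_49 = 5684


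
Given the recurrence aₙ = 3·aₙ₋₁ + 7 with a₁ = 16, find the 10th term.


Computing step by step:
a_1 = 16
a_2 = 55
a_3 = 172
a_4 = 523
a_5 = 1576
a_6 = 4735
a_7 = 14212
a_8 = 42643
a_9 = 127936
a_10 = 383815


a_10 = 383815


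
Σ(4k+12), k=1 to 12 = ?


Σ(4k+12) = 4·Σk + 12·n
= 4·78 + 12·12
= 312 + 144 = 456

Σ = 456


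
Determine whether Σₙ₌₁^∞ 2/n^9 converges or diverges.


p-series test: Σ c/n^p converges if p > 1, diverges if p ≤ 1 (constant c > 0 doesn't affect convergence).
p = 9
9 > 1 → CONVERGES

Converges (p = 9 > 1)


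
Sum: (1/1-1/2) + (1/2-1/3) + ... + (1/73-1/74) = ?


Telescoping: adjacent terms cancel.
= 1/1 - 1/74
= 1 - 1/74 = 73/74

Sum = 73/74


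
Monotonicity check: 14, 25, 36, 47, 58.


Differences: 11, 11, 11, 11
All differences > 0 → strictly INCREASING

Monotonically increasing


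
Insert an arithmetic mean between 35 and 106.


AM = (35 + 106)/2 = 141/2 = 70.5

AM = 70.5


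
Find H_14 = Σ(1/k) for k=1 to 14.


H_14 = 1/1 + 1/2 + 1/3 + ... + 1/14
= 1171733/360360
≈ 3.2516

H_14 = 1171733/360360 ≈ 3.2516


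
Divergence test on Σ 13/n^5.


lim(n→∞) 13/n^5 = 0
lim aₙ = 0 → nth-term test is INCONCLUSIVE
(Need other tests; this is actually a convergent p-series with p=5 > 1)

Inconclusive (lim aₙ = 0; need another test)


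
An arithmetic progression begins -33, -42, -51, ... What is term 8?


aₙ = a₁ + (n-1)d
= -33 + (8-1)×-9
= -33 - 63
= -96

a_8 = -96


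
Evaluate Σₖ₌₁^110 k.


n(n+1)/2 = 110×111/2 = 12210/2 = 6105

Σk = 6105


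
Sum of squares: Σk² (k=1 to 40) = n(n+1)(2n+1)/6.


n = 40
n(n+1)(2n+1)/6 = 40×41×81/6
= 132840/6 = 22140

Σk² = 22140


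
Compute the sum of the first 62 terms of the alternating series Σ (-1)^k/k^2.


S = -1 + 1/4 - 1/9 + 1/16 - 1/25 + 1/36 - 1/49 + 1/64 ± ...
= -0.8223
(Full series converges to -π²/12 ≈ -0.8225)

S_62 = -0.8223


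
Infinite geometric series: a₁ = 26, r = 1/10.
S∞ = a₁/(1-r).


S∞ = a₁/(1-r) = 26/(1 - 1/10)
= 26/(9/10)
= 260/9

S∞ = 260/9


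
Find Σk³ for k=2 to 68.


Σₖ₌2^68 k³ = [68·69/2]² − [1·2/2]²
= 5503716 − 1 = 5503715

Σk³ = 5503715


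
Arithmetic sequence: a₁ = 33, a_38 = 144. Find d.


d = (aₙ - a₁)/(n-1)
= (144 - 33)/(38-1)
= 111/37 = 3

d = 3


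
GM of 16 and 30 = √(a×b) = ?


GM = √(16×30) = √480 = 21.9089

GM = 21.9089


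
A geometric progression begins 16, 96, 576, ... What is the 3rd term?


aₙ = a₁·r^(n-1)
= 16×6^2
= 16×36
= 576

a_3 = 576


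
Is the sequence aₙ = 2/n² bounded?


a₁ = 2, a₂ = 2/4, a₃ = 2/9, ...
0 < aₙ ≤ 2 for all n ≥ 1
The sequence IS bounded

Bounded (0 < aₙ ≤ 2)


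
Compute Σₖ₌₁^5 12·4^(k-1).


Sₙ = 12×(4^5 - 1)/(4 - 1)
= 12×(1024 - 1)/3
= 12×1023/3
= 4092

S_5 = 4092


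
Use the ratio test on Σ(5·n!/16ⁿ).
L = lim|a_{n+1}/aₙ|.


aₙ = 5·n!/16^n
a_{n+1}/aₙ = (n+1)!/16^(n+1) × 16^n/n!  (constant 5 cancels)
= (n+1)/16
L = lim(n→∞) (n+1)/16 = ∞
L > 1 → series DIVERGES

Diverges (ratio test: L = ∞ > 1)


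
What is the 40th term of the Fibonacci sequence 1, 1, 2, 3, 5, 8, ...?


Fibonacci sequence: 1, 1, 2, 3, 5, 8, 13, 21, 34, 55, 89, ...
F(40) = 102334155

F(40) = 102334155


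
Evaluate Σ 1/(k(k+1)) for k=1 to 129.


1/(k(k+1)) = 1/k - 1/(k+1) (partial fractions)
Telescoping: Σ = 1 - 1/130 = 129/130

Sum = 129/130


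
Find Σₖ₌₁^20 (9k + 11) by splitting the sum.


Σ(9k+11) = 9·Σk + 11·n
= 9·210 + 11·20
= 1890 + 220 = 2110

Σ = 2110


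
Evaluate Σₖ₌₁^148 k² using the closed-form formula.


n = 148
n(n+1)(2n+1)/6 = 148×149×297/6
= 6549444/6 = 1091574

Σk² = 1091574


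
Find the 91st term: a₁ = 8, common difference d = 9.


aₙ = a₁ + (n-1)d
= 8 + (91-1)×9
= 8 + 810
= 818

a_91 = 818


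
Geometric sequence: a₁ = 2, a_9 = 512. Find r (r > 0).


r^(n-1) = aₙ/a₁
r^8 = 512/2 = 256
r = 256^(1/8)
= ±2; taking r > 0 gives r = 2

r = 2


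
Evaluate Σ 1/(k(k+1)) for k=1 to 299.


1/(k(k+1)) = 1/k - 1/(k+1) (partial fractions)
Telescoping: Σ = 1 - 1/300 = 299/300

Sum = 299/300


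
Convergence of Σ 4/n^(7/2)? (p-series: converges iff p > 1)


p-series test: Σ c/n^p converges if p > 1, diverges if p ≤ 1 (constant c > 0 doesn't affect convergence).
p = 7/2
7/2 > 1 → CONVERGES

Converges (p = 7/2 > 1)


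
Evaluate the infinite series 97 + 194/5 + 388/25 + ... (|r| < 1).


S∞ = a₁/(1-r) = 97/(1 - 2/5)
= 97/(3/5)
= 485/3

S∞ = 485/3


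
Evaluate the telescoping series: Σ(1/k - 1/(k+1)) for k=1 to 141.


Telescoping: adjacent terms cancel.
= 1/1 - 1/142
= 1 - 1/142 = 141/142

Sum = 141/142


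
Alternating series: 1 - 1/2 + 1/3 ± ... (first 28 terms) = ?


S = 1 - 1/2 + 1/3 - 1/4 + 1/5 - 1/6 + 1/7 - 1/8 ± ...
= 0.6756
(Full series converges to +ln(2) ≈ +0.6931)

S_28 = 0.6756


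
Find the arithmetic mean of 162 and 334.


AM = (162 + 334)/2 = 496/2 = 248

AM = 248


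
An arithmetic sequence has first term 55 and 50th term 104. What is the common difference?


d = (aₙ - a₁)/(n-1)
= (104 - 55)/(50-1)
= 49/49 = 1

d = 1


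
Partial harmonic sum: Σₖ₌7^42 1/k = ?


Σₖ₌7^42 1/k = 1/7 + 1/8 + 1/9 + ... + 1/42
= 5339216043075299/2844937529085600
≈ 1.8767

Sum = 5339216043075299/2844937529085600 ≈ 1.8767


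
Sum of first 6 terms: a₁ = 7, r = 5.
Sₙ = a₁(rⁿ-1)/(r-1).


Sₙ = 7×(5^6 - 1)/(5 - 1)
= 7×(15625 - 1)/4
= 7×15624/4
= 27342

S_6 = 27342


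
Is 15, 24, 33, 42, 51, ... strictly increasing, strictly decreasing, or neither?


Differences: 9, 9, 9, 9
All differences > 0 → strictly INCREASING

Monotonically increasing


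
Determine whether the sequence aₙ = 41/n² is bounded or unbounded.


a₁ = 41, a₂ = 41/4, a₃ = 41/9, ...
0 < aₙ ≤ 41 for all n ≥ 1
The sequence IS bounded

Bounded (0 < aₙ ≤ 41)


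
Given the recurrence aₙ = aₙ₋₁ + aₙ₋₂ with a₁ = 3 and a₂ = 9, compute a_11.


Computing iteratively: 3, 9, 12, 21, 33, 54, 87, 141, 228, 369, 597
a_11 = 597

a_11 = 597


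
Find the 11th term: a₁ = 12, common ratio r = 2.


aₙ = a₁·r^(n-1)
= 12×2^10
= 12×1024
= 12288

a_11 = 12288


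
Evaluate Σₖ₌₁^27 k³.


n(n+1)/2 = 27×28/2 = 378
Σk³ = 378² = 142884

Σk³ = 142884


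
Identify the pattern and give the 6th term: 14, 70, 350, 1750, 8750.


Pattern: geometric (r=5)
Terms: 14, 70, 350, 1750, 8750
Next term = 43750

Next term = 43750


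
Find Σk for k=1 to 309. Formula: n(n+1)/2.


n(n+1)/2 = 309×310/2 = 95790/2 = 47895

Σk = 47895


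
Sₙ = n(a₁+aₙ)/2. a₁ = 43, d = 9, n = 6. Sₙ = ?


aₙ = 43 + (6-1)×9 = 88
Sₙ = n(a₁+aₙ)/2 = 6×(43+88)/2
= 6×131/2 = 393

S_6 = 393


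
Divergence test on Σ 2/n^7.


lim(n→∞) 2/n^7 = 0
lim aₙ = 0 → nth-term test is INCONCLUSIVE
(Need other tests; this is actually a convergent p-series with p=7 > 1)

Inconclusive (lim aₙ = 0; need another test)


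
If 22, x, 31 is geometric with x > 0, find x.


GM = √(22×31) = √682 = 26.1151

GM = 26.1151


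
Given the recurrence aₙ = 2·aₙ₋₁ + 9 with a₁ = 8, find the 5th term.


Computing step by step:
a_1 = 8
a_2 = 25
a_3 = 59
a_4 = 127
a_5 = 263


a_5 = 263


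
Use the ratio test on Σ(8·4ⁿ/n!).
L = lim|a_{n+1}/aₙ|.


aₙ = 8·4^n/n!
a_{n+1}/aₙ = 4^(n+1)/(n+1)! × n!/4^n  (constant 8 cancels)
= 4/(n+1)
L = lim(n→∞) 4/(n+1) = 0
L < 1 → series CONVERGES

Converges (ratio test: L = 0 < 1)


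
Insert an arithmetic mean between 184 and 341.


AM = (184 + 341)/2 = 525/2 = 262.5

AM = 262.5


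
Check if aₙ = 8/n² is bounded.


a₁ = 8, a₂ = 8/4, a₃ = 8/9, ...
0 < aₙ ≤ 8 for all n ≥ 1
The sequence IS bounded

Bounded (0 < aₙ ≤ 8)


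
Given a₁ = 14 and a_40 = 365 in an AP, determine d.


d = (aₙ - a₁)/(n-1)
= (365 - 14)/(40-1)
= 351/39 = 9

d = 9


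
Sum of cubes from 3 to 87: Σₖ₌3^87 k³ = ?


Σₖ₌3^87 k³ = [87·88/2]² − [2·3/2]²
= 14653584 − 9 = 14653575

Σk³ = 14653575


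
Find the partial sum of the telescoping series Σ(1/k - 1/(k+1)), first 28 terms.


Telescoping: adjacent terms cancel.
= 1/1 - 1/29
= 1 - 1/29 = 28/29

Sum = 28/29


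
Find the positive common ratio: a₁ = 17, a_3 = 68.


r^(n-1) = aₙ/a₁
r^2 = 68/17 = 4
r = 4^(1/2)
= ±2; taking r > 0 gives r = 2

r = 2


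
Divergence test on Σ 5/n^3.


lim(n→∞) 5/n^3 = 0
lim aₙ = 0 → nth-term test is INCONCLUSIVE
(Need other tests; this is actually a convergent p-series with p=3 > 1)

Inconclusive (lim aₙ = 0; need another test)


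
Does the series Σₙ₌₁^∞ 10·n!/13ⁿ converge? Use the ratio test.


aₙ = 10·n!/13^n
a_{n+1}/aₙ = (n+1)!/13^(n+1) × 13^n/n!  (constant 10 cancels)
= (n+1)/13
L = lim(n→∞) (n+1)/13 = ∞
L > 1 → series DIVERGES

Diverges (ratio test: L = ∞ > 1)


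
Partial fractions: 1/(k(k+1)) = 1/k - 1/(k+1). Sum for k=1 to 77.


1/(k(k+1)) = 1/k - 1/(k+1) (partial fractions)
Telescoping: Σ = 1 - 1/78 = 77/78

Sum = 77/78


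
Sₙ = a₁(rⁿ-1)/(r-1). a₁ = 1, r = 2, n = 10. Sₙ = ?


Sₙ = 1×(2^10 - 1)/(2 - 1)
= 1×(1024 - 1)/1
= 1×1023/1
= 1023

S_10 = 1023


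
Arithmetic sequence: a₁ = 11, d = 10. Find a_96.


aₙ = a₁ + (n-1)d
= 11 + (96-1)×10
= 11 + 950
= 961

a_96 = 961


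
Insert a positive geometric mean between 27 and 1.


GM = √(27×1) = √27 = 5.1962

GM = 5.1962


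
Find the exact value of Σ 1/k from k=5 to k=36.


Σₖ₌5^36 1/k = 1/5 + 1/6 + 1/7 + ... + 1/36
= 27452767689709/13127595717600
≈ 2.0912

Sum = 27452767689709/13127595717600 ≈ 2.0912


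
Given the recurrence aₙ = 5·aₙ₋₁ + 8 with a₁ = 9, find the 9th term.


Computing step by step:
a_1 = 9
a_2 = 53
a_3 = 273
a_4 = 1373
a_5 = 6873
a_6 = 34373
a_7 = 171873
a_8 = 859373
a_9 = 4296873


a_9 = 4296873


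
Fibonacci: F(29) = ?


Fibonacci sequence: 1, 1, 2, 3, 5, 8, 13, 21, 34, 55, 89, ...
F(29) = 514229

F(29) = 514229


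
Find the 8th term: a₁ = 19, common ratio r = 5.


aₙ = a₁·r^(n-1)
= 19×5^7
= 19×78125
= 1484375

a_8 = 1484375


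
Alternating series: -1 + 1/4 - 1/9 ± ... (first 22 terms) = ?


S = -1 + 1/4 - 1/9 + 1/16 - 1/25 + 1/36 - 1/49 + 1/64 ± ...
= -0.8215
(Full series converges to -π²/12 ≈ -0.8225)

S_22 = -0.8215


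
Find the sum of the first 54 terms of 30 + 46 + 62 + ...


aₙ = 30 + (54-1)×16 = 878
Sₙ = n(a₁+aₙ)/2 = 54×(30+878)/2
= 54×908/2 = 24516

S_54 = 24516


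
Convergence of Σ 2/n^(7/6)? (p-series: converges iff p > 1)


p-series test: Σ c/n^p converges if p > 1, diverges if p ≤ 1 (constant c > 0 doesn't affect convergence).
p = 7/6
7/6 > 1 → CONVERGES

Converges (p = 7/6 > 1)


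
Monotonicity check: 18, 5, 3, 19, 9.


Differences: -13, -2, 16, -10
Difference at position 3 is +16 (> 0) but position 1 is -13 (< 0) — sequence both rises and falls
→ NOT monotonic

Not monotonic


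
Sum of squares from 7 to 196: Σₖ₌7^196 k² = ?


Σₖ₌7^196 k² = Σₖ₌₁^196 k² − Σₖ₌₁^6 k²
= 196·197·393/6 − 6·7·13/6
= 2529086 − 91 = 2528995

Σk² = 2528995


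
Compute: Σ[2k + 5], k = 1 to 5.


Σ(2k+5) = 2·Σk + 5·n
= 2·15 + 5·5
= 30 + 25 = 55

Σ = 55


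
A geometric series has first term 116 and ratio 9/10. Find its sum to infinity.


S∞ = a₁/(1-r) = 116/(1 - 9/10)
= 116/(1/10)
= 1160

S∞ = 1160


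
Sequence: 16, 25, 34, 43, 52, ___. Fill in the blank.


Pattern: arithmetic (d=9)
Terms: 16, 25, 34, 43, 52
Next term = 61

Next term = 61


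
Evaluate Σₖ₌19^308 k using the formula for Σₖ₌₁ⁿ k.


Σₖ₌19^308 k = Σₖ₌₁^308 k − Σₖ₌₁^18 k
= 308·309/2 − 18·19/2
= 47586 − 171 = 47415

Σk = 47415


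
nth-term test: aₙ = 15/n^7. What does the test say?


lim(n→∞) 15/n^7 = 0
lim aₙ = 0 → nth-term test is INCONCLUSIVE
(Need other tests; this is actually a convergent p-series with p=7 > 1)

Inconclusive (lim aₙ = 0; need another test)


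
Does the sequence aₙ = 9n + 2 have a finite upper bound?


aₙ = 9n + 2 → as n→∞, aₙ→∞
No finite upper bound exists
The sequence is UNBOUNDED

Unbounded (aₙ → ∞ as n → ∞)


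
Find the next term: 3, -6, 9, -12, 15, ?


Pattern: alternating sign, magnitude arithmetic (d=3)
Terms: 3, -6, 9, -12, 15
Next term = -18

Next term = -18


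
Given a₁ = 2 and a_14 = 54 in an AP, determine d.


d = (aₙ - a₁)/(n-1)
= (54 - 2)/(14-1)
= 52/13 = 4

d = 4


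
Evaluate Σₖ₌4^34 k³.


Σₖ₌4^34 k³ = [34·35/2]² − [3·4/2]²
= 354025 − 36 = 353989

Σk³ = 353989


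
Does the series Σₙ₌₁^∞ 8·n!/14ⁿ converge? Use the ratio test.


aₙ = 8·n!/14^n
a_{n+1}/aₙ = (n+1)!/14^(n+1) × 14^n/n!  (constant 8 cancels)
= (n+1)/14
L = lim(n→∞) (n+1)/14 = ∞
L > 1 → series DIVERGES

Diverges (ratio test: L = ∞ > 1)


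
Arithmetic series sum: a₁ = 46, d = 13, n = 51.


aₙ = 46 + (51-1)×13 = 696
Sₙ = n(a₁+aₙ)/2 = 51×(46+696)/2
= 51×742/2 = 18921

S_51 = 18921


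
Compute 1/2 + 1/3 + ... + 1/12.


Σₖ₌2^12 1/k = 1/2 + 1/3 + 1/4 + ... + 1/12
= 58301/27720
≈ 2.1032

Sum = 58301/27720 ≈ 2.1032


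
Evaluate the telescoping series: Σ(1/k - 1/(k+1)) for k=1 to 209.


Telescoping: adjacent terms cancel.
= 1/1 - 1/210
= 1 - 1/210 = 209/210

Sum = 209/210


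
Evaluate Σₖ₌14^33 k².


Σₖ₌14^33 k² = Σₖ₌₁^33 k² − Σₖ₌₁^13 k²
= 33·34·67/6 − 13·14·27/6
= 12529 − 819 = 11710

Σk² = 11710


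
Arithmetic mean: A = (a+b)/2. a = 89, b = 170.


AM = (89 + 170)/2 = 259/2 = 129.5

AM = 129.5


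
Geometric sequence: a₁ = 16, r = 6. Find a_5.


aₙ = a₁·r^(n-1)
= 16×6^4
= 16×1296
= 20736

a_5 = 20736


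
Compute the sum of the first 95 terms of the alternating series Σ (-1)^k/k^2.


S = -1 + 1/4 - 1/9 + 1/16 - 1/25 + 1/36 - 1/49 + 1/64 ± ...
= -0.8225
(Full series converges to -π²/12 ≈ -0.8225)

S_95 = -0.8225


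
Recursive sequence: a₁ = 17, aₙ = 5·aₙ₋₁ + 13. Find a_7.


Computing step by step:
a_1 = 17
a_2 = 98
a_3 = 503
a_4 = 2528
a_5 = 12653
a_6 = 63278
a_7 = 316403


a_7 = 316403


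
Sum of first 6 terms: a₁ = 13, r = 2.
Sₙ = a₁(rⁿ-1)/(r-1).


Sₙ = 13×(2^6 - 1)/(2 - 1)
= 13×(64 - 1)/1
= 13×63/1
= 819

S_6 = 819


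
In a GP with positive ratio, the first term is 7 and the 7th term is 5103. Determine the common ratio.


r^(n-1) = aₙ/a₁
r^6 = 5103/7 = 729
r = 729^(1/6)
= ±3; taking r > 0 gives r = 3

r = 3


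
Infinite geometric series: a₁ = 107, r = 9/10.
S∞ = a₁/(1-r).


S∞ = a₁/(1-r) = 107/(1 - 9/10)
= 107/(1/10)
= 1070

S∞ = 1070


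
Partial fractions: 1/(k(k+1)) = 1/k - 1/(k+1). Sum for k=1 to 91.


1/(k(k+1)) = 1/k - 1/(k+1) (partial fractions)
Telescoping: Σ = 1 - 1/92 = 91/92

Sum = 91/92


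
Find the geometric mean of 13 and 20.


GM = √(13×20) = √260 = 16.1245

GM = 16.1245


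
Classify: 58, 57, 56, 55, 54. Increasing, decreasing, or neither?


Differences: -1, -1, -1, -1
All differences < 0 → strictly DECREASING

Monotonically decreasing


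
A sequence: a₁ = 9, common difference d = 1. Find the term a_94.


aₙ = a₁ + (n-1)d
= 9 + (94-1)×1
= 9 + 93
= 102

a_94 = 102


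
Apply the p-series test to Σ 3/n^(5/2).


p-series test: Σ c/n^p converges if p > 1, diverges if p ≤ 1 (constant c > 0 doesn't affect convergence).
p = 5/2
5/2 > 1 → CONVERGES

Converges (p = 5/2 > 1)


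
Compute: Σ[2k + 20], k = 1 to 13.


Σ(2k+20) = 2·Σk + 20·n
= 2·91 + 20·13
= 182 + 260 = 442

Σ = 442


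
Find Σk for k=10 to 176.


Σₖ₌10^176 k = Σₖ₌₁^176 k − Σₖ₌₁^9 k
= 176·177/2 − 9·10/2
= 15576 − 45 = 15531

Σk = 15531


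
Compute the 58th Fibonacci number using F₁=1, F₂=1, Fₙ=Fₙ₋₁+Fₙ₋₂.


Fibonacci sequence: 1, 1, 2, 3, 5, 8, 13, 21, 34, 55, 89, ...
F(58) = 591286729879

F(58) = 591286729879


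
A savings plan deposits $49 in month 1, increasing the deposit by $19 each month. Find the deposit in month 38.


aₙ = a₁ + (n-1)d
= 49 + (38-1)×19
= 49 + 703
= 752

a_38 = 752


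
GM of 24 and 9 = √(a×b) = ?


GM = √(24×9) = √216 = 14.6969

GM = 14.6969


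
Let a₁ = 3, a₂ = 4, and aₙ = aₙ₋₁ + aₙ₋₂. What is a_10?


Computing iteratively: 3, 4, 7, 11, 18, 29, 47, 76, 123, 199
a_10 = 199

a_10 = 199


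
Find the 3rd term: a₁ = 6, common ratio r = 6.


aₙ = a₁·r^(n-1)
= 6×6^2
= 6×36
= 216

a_3 = 216


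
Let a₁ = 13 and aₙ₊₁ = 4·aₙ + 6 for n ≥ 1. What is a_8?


Computing step by step:
a_1 = 13
a_2 = 58
a_3 = 238
a_4 = 958
a_5 = 3838
a_6 = 15358
a_7 = 61438
a_8 = 245758


a_8 = 245758


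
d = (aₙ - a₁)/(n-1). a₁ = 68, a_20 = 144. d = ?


d = (aₙ - a₁)/(n-1)
= (144 - 68)/(20-1)
= 76/19 = 4

d = 4


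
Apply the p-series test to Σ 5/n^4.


p-series test: Σ c/n^p converges if p > 1, diverges if p ≤ 1 (constant c > 0 doesn't affect convergence).
p = 4
4 > 1 → CONVERGES

Converges (p = 4 > 1)


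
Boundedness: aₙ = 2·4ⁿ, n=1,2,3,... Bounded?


aₙ = 2·4ⁿ → as n→∞, aₙ→∞ (since base 4 > 1)
No finite upper bound exists
The sequence is UNBOUNDED

Unbounded (aₙ → ∞ as n → ∞)


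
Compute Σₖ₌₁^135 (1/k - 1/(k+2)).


Telescoping with gap 2: two head and two tail terms survive.
= (1 + 1/2) - (1/136 + 1/137)
= 3/2 - 1/136 - 1/137 = 27675/18632

Sum = 27675/18632


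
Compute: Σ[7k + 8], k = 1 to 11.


Σ(7k+8) = 7·Σk + 8·n
= 7·66 + 8·11
= 462 + 88 = 550

Σ = 550


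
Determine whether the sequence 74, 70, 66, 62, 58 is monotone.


Differences: -4, -4, -4, -4
All differences < 0 → strictly DECREASING

Monotonically decreasing


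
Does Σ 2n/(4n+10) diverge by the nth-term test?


lim(n→∞) 2n/(4n+10) = 2/4 = 1/2  (divide numerator and denominator by n)
lim aₙ = 1/2 ≠ 0 → series DIVERGES

Diverges (lim aₙ = 1/2 ≠ 0)


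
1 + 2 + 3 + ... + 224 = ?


n(n+1)/2 = 224×225/2 = 50400/2 = 25200

Σk = 25200


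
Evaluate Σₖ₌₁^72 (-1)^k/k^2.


S = -1 + 1/4 - 1/9 + 1/16 - 1/25 + 1/36 - 1/49 + 1/64 ± ...
= -0.8224
(Full series converges to -π²/12 ≈ -0.8225)

S_72 = -0.8224


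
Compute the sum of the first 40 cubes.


n(n+1)/2 = 40×41/2 = 820
Σk³ = 820² = 672400

Σk³ = 672400


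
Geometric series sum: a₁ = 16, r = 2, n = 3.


Sₙ = 16×(2^3 - 1)/(2 - 1)
= 16×(8 - 1)/1
= 16×7/1
= 112

S_3 = 112


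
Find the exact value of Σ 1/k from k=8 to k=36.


Σₖ₌8^36 1/k = 1/8 + 1/9 + 1/10 + ... + 1/36
= 2966277872827/1875370816800
≈ 1.5817

Sum = 2966277872827/1875370816800 ≈ 1.5817


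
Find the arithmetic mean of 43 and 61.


AM = (43 + 61)/2 = 104/2 = 52

AM = 52


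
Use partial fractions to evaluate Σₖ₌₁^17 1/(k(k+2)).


1/(k(k+2)) = (1/2)·(1/k - 1/(k+2)) (partial fractions)
Telescoping: Σ = (1/2)·(1 + 1/2 - 1/18 - 1/19) = 119/171

Sum = 119/171


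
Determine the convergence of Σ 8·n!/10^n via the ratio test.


aₙ = 8·n!/10^n
a_{n+1}/aₙ = (n+1)!/10^(n+1) × 10^n/n!  (constant 8 cancels)
= (n+1)/10
L = lim(n→∞) (n+1)/10 = ∞
L > 1 → series DIVERGES

Diverges (ratio test: L = ∞ > 1)


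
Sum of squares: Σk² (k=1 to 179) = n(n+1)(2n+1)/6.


n = 179
n(n+1)(2n+1)/6 = 179×180×359/6
= 11566980/6 = 1927830

Σk² = 1927830


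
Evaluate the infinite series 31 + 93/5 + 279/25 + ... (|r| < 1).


S∞ = a₁/(1-r) = 31/(1 - 3/5)
= 31/(2/5)
= 155/2

S∞ = 155/2


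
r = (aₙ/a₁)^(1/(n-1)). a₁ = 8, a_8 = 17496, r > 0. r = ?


r^(n-1) = aₙ/a₁
r^7 = 17496/8 = 2187
r = 2187^(1/7)
= 3

r = 3


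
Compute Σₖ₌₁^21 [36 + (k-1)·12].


aₙ = 36 + (21-1)×12 = 276
Sₙ = n(a₁+aₙ)/2 = 21×(36+276)/2
= 21×312/2 = 3276

S_21 = 3276


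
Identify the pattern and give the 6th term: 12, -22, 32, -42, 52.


Pattern: alternating sign, magnitude arithmetic (d=10)
Terms: 12, -22, 32, -42, 52
Next term = -62

Next term = -62


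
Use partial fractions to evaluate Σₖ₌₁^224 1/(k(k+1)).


1/(k(k+1)) = 1/k - 1/(k+1) (partial fractions)
Telescoping: Σ = 1 - 1/225 = 224/225

Sum = 224/225


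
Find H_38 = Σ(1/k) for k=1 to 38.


H_38 = 1/1 + 1/2 + 1/3 + ... + 1/38
= 2053580969474233/485721041551200
≈ 4.2279

H_38 = 2053580969474233/485721041551200 ≈ 4.2279


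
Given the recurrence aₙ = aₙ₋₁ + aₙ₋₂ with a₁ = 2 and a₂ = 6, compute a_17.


Computing iteratively: 2, 6, 8, 14, 22, 36, 58, 94, 152, 246, 398, 644, ...
a_17 = 7142

a_17 = 7142


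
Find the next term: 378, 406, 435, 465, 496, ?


Pattern: triangular numbers: n(n+1)/2
Terms: 378, 406, 435, 465, 496
Next term = 528

Next term = 528


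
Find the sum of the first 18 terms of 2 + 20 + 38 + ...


aₙ = 2 + (18-1)×18 = 308
Sₙ = n(a₁+aₙ)/2 = 18×(2+308)/2
= 18×310/2 = 2790

S_18 = 2790


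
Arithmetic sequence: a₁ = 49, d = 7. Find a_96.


aₙ = a₁ + (n-1)d
= 49 + (96-1)×7
= 49 + 665
= 714

a_96 = 714


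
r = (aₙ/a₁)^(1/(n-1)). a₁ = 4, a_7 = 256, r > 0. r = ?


r^(n-1) = aₙ/a₁
r^6 = 256/4 = 64
r = 64^(1/6)
= ±2; taking r > 0 gives r = 2

r = 2


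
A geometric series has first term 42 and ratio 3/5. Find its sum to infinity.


S∞ = a₁/(1-r) = 42/(1 - 3/5)
= 42/(2/5)
= 105

S∞ = 105


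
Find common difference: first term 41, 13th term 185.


d = (aₙ - a₁)/(n-1)
= (185 - 41)/(13-1)
= 144/12 = 12

d = 12


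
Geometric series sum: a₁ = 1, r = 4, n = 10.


Sₙ = 1×(4^10 - 1)/(4 - 1)
= 1×(1048576 - 1)/3
= 1×1048575/3
= 349525

S_10 = 349525


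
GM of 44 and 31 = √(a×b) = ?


GM = √(44×31) = √1364 = 36.9324

GM = 36.9324


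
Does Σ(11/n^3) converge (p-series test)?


p-series test: Σ c/n^p converges if p > 1, diverges if p ≤ 1 (constant c > 0 doesn't affect convergence).
p = 3
3 > 1 → CONVERGES

Converges (p = 3 > 1)


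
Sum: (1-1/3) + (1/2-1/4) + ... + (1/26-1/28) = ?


Telescoping with gap 2: two head and two tail terms survive.
= (1 + 1/2) - (1/27 + 1/28)
= 3/2 - 1/27 - 1/28 = 1079/756

Sum = 1079/756


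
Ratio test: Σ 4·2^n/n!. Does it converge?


aₙ = 4·2^n/n!
a_{n+1}/aₙ = 2^(n+1)/(n+1)! × n!/2^n  (constant 4 cancels)
= 2/(n+1)
L = lim(n→∞) 2/(n+1) = 0
L < 1 → series CONVERGES

Converges (ratio test: L = 0 < 1)


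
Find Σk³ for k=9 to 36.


Σₖ₌9^36 k³ = [36·37/2]² − [8·9/2]²
= 443556 − 1296 = 442260

Σk³ = 442260


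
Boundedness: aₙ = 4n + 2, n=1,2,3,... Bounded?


aₙ = 4n + 2 → as n→∞, aₙ→∞
No finite upper bound exists
The sequence is UNBOUNDED

Unbounded (aₙ → ∞ as n → ∞)


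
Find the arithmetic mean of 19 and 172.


AM = (19 + 172)/2 = 191/2 = 95.5

AM = 95.5


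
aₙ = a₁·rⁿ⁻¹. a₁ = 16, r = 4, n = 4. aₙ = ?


aₙ = a₁·r^(n-1)
= 16×4^3
= 16×64
= 1024

a_4 = 1024


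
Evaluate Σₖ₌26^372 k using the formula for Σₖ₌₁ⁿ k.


Σₖ₌26^372 k = Σₖ₌₁^372 k − Σₖ₌₁^25 k
= 372·373/2 − 25·26/2
= 69378 − 325 = 69053

Σk = 69053


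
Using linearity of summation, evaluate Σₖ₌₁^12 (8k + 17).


Σ(8k+17) = 8·Σk + 17·n
= 8·78 + 17·12
= 624 + 204 = 828

Σ = 828


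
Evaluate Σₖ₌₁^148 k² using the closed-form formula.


n = 148
n(n+1)(2n+1)/6 = 148×149×297/6
= 6549444/6 = 1091574

Σk² = 1091574


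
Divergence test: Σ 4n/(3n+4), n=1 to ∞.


lim(n→∞) 4n/(3n+4) = 4/3 = 4/3  (divide numerator and denominator by n)
lim aₙ = 4/3 ≠ 0 → series DIVERGES

Diverges (lim aₙ = 4/3 ≠ 0)


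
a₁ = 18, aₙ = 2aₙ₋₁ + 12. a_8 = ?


Computing step by step:
a_1 = 18
a_2 = 48
a_3 = 108
a_4 = 228
a_5 = 468
a_6 = 948
a_7 = 1908
a_8 = 3828


a_8 = 3828


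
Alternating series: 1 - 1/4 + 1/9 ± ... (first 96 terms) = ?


S = 1 - 1/4 + 1/9 - 1/16 + 1/25 - 1/36 + 1/49 - 1/64 ± ...
= 0.8224
(Full series converges to +π²/12 ≈ +0.8225)

S_96 = 0.8224


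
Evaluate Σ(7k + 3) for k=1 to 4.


Σ(7k+3) = 7·Σk + 3·n
= 7·10 + 3·4
= 70 + 12 = 82

Σ = 82


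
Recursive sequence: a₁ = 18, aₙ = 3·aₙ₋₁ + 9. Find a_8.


Computing step by step:
a_1 = 18
a_2 = 63
a_3 = 198
a_4 = 603
a_5 = 1818
a_6 = 5463
a_7 = 16398
a_8 = 49203


a_8 = 49203


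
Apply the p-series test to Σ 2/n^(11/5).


p-series test: Σ c/n^p converges if p > 1, diverges if p ≤ 1 (constant c > 0 doesn't affect convergence).
p = 11/5
11/5 > 1 → CONVERGES

Converges (p = 11/5 > 1)


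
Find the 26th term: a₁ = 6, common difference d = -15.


aₙ = a₁ + (n-1)d
= 6 + (26-1)×-15
= 6 - 375
= -369

a_26 = -369


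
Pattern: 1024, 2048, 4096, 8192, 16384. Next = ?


Pattern: powers of 2: 2ⁿ
Terms: 1024, 2048, 4096, 8192, 16384
Next term = 32768

Next term = 32768


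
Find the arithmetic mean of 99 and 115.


AM = (99 + 115)/2 = 214/2 = 107

AM = 107


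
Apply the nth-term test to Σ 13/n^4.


lim(n→∞) 13/n^4 = 0
lim aₙ = 0 → nth-term test is INCONCLUSIVE
(Need other tests; this is actually a convergent p-series with p=4 > 1)

Inconclusive (lim aₙ = 0; need another test)


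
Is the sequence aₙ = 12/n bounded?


a₁ = 12, a₂ = 12/2, a₃ = 12/3, ...
0 < aₙ ≤ 12 for all n ≥ 1
Lower bound: 0, Upper bound: 12
The sequence IS bounded

Bounded (0 < aₙ ≤ 12)


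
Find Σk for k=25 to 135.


Σₖ₌25^135 k = Σₖ₌₁^135 k − Σₖ₌₁^24 k
= 135·136/2 − 24·25/2
= 9180 − 300 = 8880

Σk = 8880


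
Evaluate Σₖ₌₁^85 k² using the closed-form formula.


n = 85
n(n+1)(2n+1)/6 = 85×86×171/6
= 1250010/6 = 208335

Σk² = 208335


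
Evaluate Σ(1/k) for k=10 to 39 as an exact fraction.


Σₖ₌10^39 1/k = 1/10 + 1/11 + 1/12 + ... + 1/39
= 98849421188899/69388720221600
≈ 1.4246

Sum = 98849421188899/69388720221600 ≈ 1.4246


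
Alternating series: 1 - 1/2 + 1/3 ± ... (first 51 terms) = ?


S = 1 - 1/2 + 1/3 - 1/4 + 1/5 - 1/6 + 1/7 - 1/8 ± ...
= 0.7029
(Full series converges to +ln(2) ≈ +0.6931)

S_51 = 0.7029


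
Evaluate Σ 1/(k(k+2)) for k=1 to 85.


1/(k(k+2)) = (1/2)·(1/k - 1/(k+2)) (partial fractions)
Telescoping: Σ = (1/2)·(1 + 1/2 - 1/86 - 1/87) = 5525/7482

Sum = 5525/7482


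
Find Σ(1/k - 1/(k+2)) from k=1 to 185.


Telescoping with gap 2: two head and two tail terms survive.
= (1 + 1/2) - (1/186 + 1/187)
= 3/2 - 1/186 - 1/187 = 25900/17391

Sum = 25900/17391


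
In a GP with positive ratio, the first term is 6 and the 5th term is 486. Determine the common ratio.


r^(n-1) = aₙ/a₁
r^4 = 486/6 = 81
r = 81^(1/4)
= ±3; taking r > 0 gives r = 3

r = 3


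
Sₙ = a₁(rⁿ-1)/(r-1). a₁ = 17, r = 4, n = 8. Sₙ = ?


Sₙ = 17×(4^8 - 1)/(4 - 1)
= 17×(65536 - 1)/3
= 17×65535/3
= 371365

S_8 = 371365


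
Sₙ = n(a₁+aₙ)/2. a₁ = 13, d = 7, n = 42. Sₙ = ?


aₙ = 13 + (42-1)×7 = 300
Sₙ = n(a₁+aₙ)/2 = 42×(13+300)/2
= 42×313/2 = 6573

S_42 = 6573


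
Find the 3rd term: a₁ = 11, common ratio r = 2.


aₙ = a₁·r^(n-1)
= 11×2^2
= 11×4
= 44

a_3 = 44


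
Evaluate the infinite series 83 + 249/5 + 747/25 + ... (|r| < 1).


S∞ = a₁/(1-r) = 83/(1 - 3/5)
= 83/(2/5)
= 415/2

S∞ = 415/2


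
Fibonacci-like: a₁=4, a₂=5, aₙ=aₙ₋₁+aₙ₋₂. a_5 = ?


Computing iteratively: 4, 5, 9, 14, 23
a_5 = 23

a_5 = 23


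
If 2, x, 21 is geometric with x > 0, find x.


GM = √(2×21) = √42 = 6.4807

GM = 6.4807


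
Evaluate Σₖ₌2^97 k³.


Σₖ₌2^97 k³ = [97·98/2]² − [1·2/2]²
= 22591009 − 1 = 22591008

Σk³ = 22591008


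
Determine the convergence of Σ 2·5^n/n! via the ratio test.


aₙ = 2·5^n/n!
a_{n+1}/aₙ = 5^(n+1)/(n+1)! × n!/5^n  (constant 2 cancels)
= 5/(n+1)
L = lim(n→∞) 5/(n+1) = 0
L < 1 → series CONVERGES

Converges (ratio test: L = 0 < 1)


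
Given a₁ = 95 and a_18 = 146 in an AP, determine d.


d = (aₙ - a₁)/(n-1)
= (146 - 95)/(18-1)
= 51/17 = 3

d = 3


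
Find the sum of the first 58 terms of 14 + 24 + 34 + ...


aₙ = 14 + (58-1)×10 = 584
Sₙ = n(a₁+aₙ)/2 = 58×(14+584)/2
= 58×598/2 = 17342

S_58 = 17342


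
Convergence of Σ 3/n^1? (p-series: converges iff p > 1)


p-series test: Σ c/n^p converges if p > 1, diverges if p ≤ 1 (constant c > 0 doesn't affect convergence).
p = 1
1 ≤ 1 → DIVERGES

Diverges (p = 1 ≤ 1)


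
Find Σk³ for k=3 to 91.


Σₖ₌3^91 k³ = [91·92/2]² − [2·3/2]²
= 17522596 − 9 = 17522587

Σk³ = 17522587


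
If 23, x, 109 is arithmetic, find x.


AM = (23 + 109)/2 = 132/2 = 66

AM = 66


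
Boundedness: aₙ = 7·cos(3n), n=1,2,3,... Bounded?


For all n, -1 ≤ cos(3n) ≤ 1, so -7 ≤ 7·cos(3n) ≤ 7
Lower bound: -7, Upper bound: 7
The sequence IS bounded

Bounded (-7 ≤ aₙ ≤ 7)


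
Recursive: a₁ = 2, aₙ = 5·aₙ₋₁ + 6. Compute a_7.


Computing step by step:
a_1 = 2
a_2 = 16
a_3 = 86
a_4 = 436
a_5 = 2186
a_6 = 10936
a_7 = 54686


a_7 = 54686


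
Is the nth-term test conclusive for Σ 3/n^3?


lim(n→∞) 3/n^3 = 0
lim aₙ = 0 → nth-term test is INCONCLUSIVE
(Need other tests; this is actually a convergent p-series with p=3 > 1)

Inconclusive (lim aₙ = 0; need another test)


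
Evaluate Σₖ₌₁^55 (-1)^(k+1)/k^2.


S = 1 - 1/4 + 1/9 - 1/16 + 1/25 - 1/36 + 1/49 - 1/64 ± ...
= 0.8226
(Full series converges to +π²/12 ≈ +0.8225)

S_55 = 0.8226


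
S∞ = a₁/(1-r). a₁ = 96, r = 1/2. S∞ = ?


S∞ = a₁/(1-r) = 96/(1 - 1/2)
= 96/(1/2)
= 192

S∞ = 192


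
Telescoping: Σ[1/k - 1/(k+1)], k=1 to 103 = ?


Telescoping: adjacent terms cancel.
= 1/1 - 1/104
= 1 - 1/104 = 103/104

Sum = 103/104


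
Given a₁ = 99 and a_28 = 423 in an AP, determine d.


d = (aₙ - a₁)/(n-1)
= (423 - 99)/(28-1)
= 324/27 = 12

d = 12


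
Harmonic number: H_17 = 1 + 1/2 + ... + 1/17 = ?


H_17 = 1/1 + 1/2 + 1/3 + ... + 1/17
= 42142223/12252240
≈ 3.4396

H_17 = 42142223/12252240 ≈ 3.4396


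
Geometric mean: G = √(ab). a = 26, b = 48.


GM = √(26×48) = √1248 = 35.327

GM = 35.327


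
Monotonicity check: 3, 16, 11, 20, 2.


Differences: 13, -5, 9, -18
Difference at position 1 is +13 (> 0) but position 2 is -5 (< 0) — sequence both rises and falls
→ NOT monotonic

Not monotonic


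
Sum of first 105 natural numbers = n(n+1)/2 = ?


n(n+1)/2 = 105×106/2 = 11130/2 = 5565

Σk = 5565


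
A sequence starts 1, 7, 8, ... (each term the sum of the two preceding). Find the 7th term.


Computing iteratively: 1, 7, 8, 15, 23, 38, 61
a_7 = 61

a_7 = 61


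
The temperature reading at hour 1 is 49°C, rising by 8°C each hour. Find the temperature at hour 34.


aₙ = a₁ + (n-1)d
= 49 + (34-1)×8
= 49 + 264
= 313

a_34 = 313


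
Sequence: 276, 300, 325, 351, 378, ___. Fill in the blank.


Pattern: triangular numbers: n(n+1)/2
Terms: 276, 300, 325, 351, 378
Next term = 406

Next term = 406


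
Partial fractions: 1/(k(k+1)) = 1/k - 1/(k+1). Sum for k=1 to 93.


1/(k(k+1)) = 1/k - 1/(k+1) (partial fractions)
Telescoping: Σ = 1 - 1/94 = 93/94

Sum = 93/94


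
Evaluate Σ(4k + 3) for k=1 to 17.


Σ(4k+3) = 4·Σk + 3·n
= 4·153 + 3·17
= 612 + 51 = 663

Σ = 663


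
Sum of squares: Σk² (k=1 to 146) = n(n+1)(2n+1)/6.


n = 146
n(n+1)(2n+1)/6 = 146×147×293/6
= 6288366/6 = 1048061

Σk² = 1048061


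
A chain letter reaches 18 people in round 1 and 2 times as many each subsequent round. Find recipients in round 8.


aₙ = a₁·r^(n-1)
= 18×2^7
= 18×128
= 2304

a_8 = 2304


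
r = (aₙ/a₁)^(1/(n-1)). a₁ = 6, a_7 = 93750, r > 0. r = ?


r^(n-1) = aₙ/a₁
r^6 = 93750/6 = 15625
r = 15625^(1/6)
= ±5; taking r > 0 gives r = 5

r = 5


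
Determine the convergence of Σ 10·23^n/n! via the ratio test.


aₙ = 10·23^n/n!
a_{n+1}/aₙ = 23^(n+1)/(n+1)! × n!/23^n  (constant 10 cancels)
= 23/(n+1)
L = lim(n→∞) 23/(n+1) = 0
L < 1 → series CONVERGES

Converges (ratio test: L = 0 < 1)


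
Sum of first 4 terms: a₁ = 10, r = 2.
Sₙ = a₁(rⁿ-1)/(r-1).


Sₙ = 10×(2^4 - 1)/(2 - 1)
= 10×(16 - 1)/1
= 10×15/1
= 150

S_4 = 150


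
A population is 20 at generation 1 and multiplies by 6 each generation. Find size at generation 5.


aₙ = a₁·r^(n-1)
= 20×6^4
= 20×1296
= 25920

a_5 = 25920


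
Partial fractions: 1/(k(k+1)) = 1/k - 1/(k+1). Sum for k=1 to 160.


1/(k(k+1)) = 1/k - 1/(k+1) (partial fractions)
Telescoping: Σ = 1 - 1/161 = 160/161

Sum = 160/161


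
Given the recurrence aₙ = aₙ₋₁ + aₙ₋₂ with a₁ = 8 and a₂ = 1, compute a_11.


Computing iteratively: 8, 1, 9, 10, 19, 29, 48, 77, 125, 202, 327
a_11 = 327

a_11 = 327


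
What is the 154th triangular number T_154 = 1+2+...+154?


n(n+1)/2 = 154×155/2 = 23870/2 = 11935

Σk = 11935


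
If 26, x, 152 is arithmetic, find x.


AM = (26 + 152)/2 = 178/2 = 89

AM = 89


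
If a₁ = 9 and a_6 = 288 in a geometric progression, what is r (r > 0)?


r^(n-1) = aₙ/a₁
r^5 = 288/9 = 32
r = 32^(1/5)
= 2

r = 2


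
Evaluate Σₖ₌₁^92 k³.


n(n+1)/2 = 92×93/2 = 4278
Σk³ = 4278² = 18301284

Σk³ = 18301284


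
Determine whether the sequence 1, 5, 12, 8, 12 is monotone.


Differences: 4, 7, -4, 4
Difference at position 1 is +4 (> 0) but position 3 is -4 (< 0) — sequence both rises and falls
→ NOT monotonic

Not monotonic


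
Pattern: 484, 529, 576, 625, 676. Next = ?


Pattern: perfect squares: n²
Terms: 484, 529, 576, 625, 676
Next term = 729

Next term = 729


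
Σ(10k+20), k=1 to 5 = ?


Σ(10k+20) = 10·Σk + 20·n
= 10·15 + 20·5
= 150 + 100 = 250

Σ = 250


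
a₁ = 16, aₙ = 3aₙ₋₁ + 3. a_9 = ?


Computing step by step:
a_1 = 16
a_2 = 51
a_3 = 156
a_4 = 471
a_5 = 1416
a_6 = 4251
a_7 = 12756
a_8 = 38271
a_9 = 114816


a_9 = 114816


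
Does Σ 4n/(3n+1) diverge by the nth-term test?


lim(n→∞) 4n/(3n+1) = 4/3 = 4/3  (divide numerator and denominator by n)
lim aₙ = 4/3 ≠ 0 → series DIVERGES

Diverges (lim aₙ = 4/3 ≠ 0)


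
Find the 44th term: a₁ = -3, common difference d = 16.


aₙ = a₁ + (n-1)d
= -3 + (44-1)×16
= -3 + 688
= 685

a_44 = 685


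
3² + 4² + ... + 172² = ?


Σₖ₌3^172 k² = Σₖ₌₁^172 k² − Σₖ₌₁^2 k²
= 172·173·345/6 − 2·3·5/6
= 1710970 − 5 = 1710965

Σk² = 1710965


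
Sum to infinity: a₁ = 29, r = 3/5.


S∞ = a₁/(1-r) = 29/(1 - 3/5)
= 29/(2/5)
= 145/2

S∞ = 145/2


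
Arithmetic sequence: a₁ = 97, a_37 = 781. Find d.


d = (aₙ - a₁)/(n-1)
= (781 - 97)/(37-1)
= 684/36 = 19

d = 19


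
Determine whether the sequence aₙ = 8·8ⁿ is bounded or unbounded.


aₙ = 8·8ⁿ → as n→∞, aₙ→∞ (since base 8 > 1)
No finite upper bound exists
The sequence is UNBOUNDED

Unbounded (aₙ → ∞ as n → ∞)


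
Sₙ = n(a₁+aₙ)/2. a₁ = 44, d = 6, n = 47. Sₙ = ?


aₙ = 44 + (47-1)×6 = 320
Sₙ = n(a₁+aₙ)/2 = 47×(44+320)/2
= 47×364/2 = 8554

S_47 = 8554


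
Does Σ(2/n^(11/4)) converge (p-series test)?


p-series test: Σ c/n^p converges if p > 1, diverges if p ≤ 1 (constant c > 0 doesn't affect convergence).
p = 11/4
11/4 > 1 → CONVERGES

Converges (p = 11/4 > 1)


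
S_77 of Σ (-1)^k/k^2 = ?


S = -1 + 1/4 - 1/9 + 1/16 - 1/25 + 1/36 - 1/49 + 1/64 ± ...
= -0.8226
(Full series converges to -π²/12 ≈ -0.8225)

S_77 = -0.8226


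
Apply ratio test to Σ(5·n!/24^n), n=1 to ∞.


aₙ = 5·n!/24^n
a_{n+1}/aₙ = (n+1)!/24^(n+1) × 24^n/n!  (constant 5 cancels)
= (n+1)/24
L = lim(n→∞) (n+1)/24 = ∞
L > 1 → series DIVERGES

Diverges (ratio test: L = ∞ > 1)


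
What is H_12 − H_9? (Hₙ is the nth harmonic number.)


Σₖ₌10^12 1/k = 1/10 + 1/11 + 1/12
= 181/660
≈ 0.2742

Sum = 181/660 ≈ 0.2742


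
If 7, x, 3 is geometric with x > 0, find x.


GM = √(7×3) = √21 = 4.5826

GM = 4.5826


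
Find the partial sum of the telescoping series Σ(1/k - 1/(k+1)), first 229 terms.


Telescoping: adjacent terms cancel.
= 1/1 - 1/230
= 1 - 1/230 = 229/230

Sum = 229/230


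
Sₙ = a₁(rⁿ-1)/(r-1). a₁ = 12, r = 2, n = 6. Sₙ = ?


Sₙ = 12×(2^6 - 1)/(2 - 1)
= 12×(64 - 1)/1
= 12×63/1
= 756

S_6 = 756


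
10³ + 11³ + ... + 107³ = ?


Σₖ₌10^107 k³ = [107·108/2]² − [9·10/2]²
= 33385284 − 2025 = 33383259

Σk³ = 33383259


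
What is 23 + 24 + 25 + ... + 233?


Σₖ₌23^233 k = Σₖ₌₁^233 k − Σₖ₌₁^22 k
= 233·234/2 − 22·23/2
= 27261 − 253 = 27008

Σk = 27008


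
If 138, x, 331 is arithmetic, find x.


AM = (138 + 331)/2 = 469/2 = 234.5

AM = 234.5


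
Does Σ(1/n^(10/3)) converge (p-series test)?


p-series test: Σ c/n^p converges if p > 1, diverges if p ≤ 1 (constant c > 0 doesn't affect convergence).
p = 10/3
10/3 > 1 → CONVERGES

Converges (p = 10/3 > 1)


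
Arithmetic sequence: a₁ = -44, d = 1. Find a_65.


aₙ = a₁ + (n-1)d
= -44 + (65-1)×1
= -44 + 64
= 20

a_65 = 20


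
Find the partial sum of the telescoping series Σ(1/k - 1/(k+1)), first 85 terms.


Telescoping: adjacent terms cancel.
= 1/1 - 1/86
= 1 - 1/86 = 85/86

Sum = 85/86


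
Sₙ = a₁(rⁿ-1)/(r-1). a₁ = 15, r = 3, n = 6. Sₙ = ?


Sₙ = 15×(3^6 - 1)/(3 - 1)
= 15×(729 - 1)/2
= 15×728/2
= 5460

S_6 = 5460


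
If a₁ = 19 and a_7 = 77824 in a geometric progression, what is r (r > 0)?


r^(n-1) = aₙ/a₁
r^6 = 77824/19 = 4096
r = 4096^(1/6)
= ±4; taking r > 0 gives r = 4

r = 4
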